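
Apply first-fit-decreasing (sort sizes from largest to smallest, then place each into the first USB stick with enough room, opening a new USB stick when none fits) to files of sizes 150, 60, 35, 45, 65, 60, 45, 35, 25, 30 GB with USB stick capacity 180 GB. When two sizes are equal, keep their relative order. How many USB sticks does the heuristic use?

Sorted descending: 150, 65, 60, 60, 45, 45, 35, 35, 30, 25.
  150 → USB stick 1 (new)  [load 150/180]
  65 → USB stick 2 (new)  [load 65/180]
  60 → USB stick 2  [load 125/180]
  60 → USB stick 3 (new)  [load 60/180]
  45 → USB stick 2  [load 170/180]
  45 → USB stick 3  [load 105/180]
  35 → USB stick 3  [load 140/180]
  35 → USB stick 3  [load 175/180]
  30 → USB stick 1  [load 180/180]
  25 → USB stick 4 (new)  [load 25/180]
4 USB sticks opened.

4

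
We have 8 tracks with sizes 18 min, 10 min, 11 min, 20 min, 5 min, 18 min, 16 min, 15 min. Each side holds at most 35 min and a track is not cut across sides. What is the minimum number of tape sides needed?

4

Total = 20 + 18 + 18 + 16 + 15 + 11 + 10 + 5 = 113 min.
Lower bound: ⌈113/35⌉ = 4 tape sides.
A packing using 4 tape sides:
  side 1: 20 + 15 = 35
  side 2: 18 + 16 = 34
  side 3: 18 + 11 + 5 = 34
  side 4: 10 = 10
This matches the lower bound, so 4 is optimal.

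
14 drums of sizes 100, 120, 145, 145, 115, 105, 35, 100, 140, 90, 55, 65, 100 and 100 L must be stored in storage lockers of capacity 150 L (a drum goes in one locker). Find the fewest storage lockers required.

12

Total = 145 + 145 + 140 + 120 + 115 + 105 + 100 + 100 + 100 + 100 + 90 + 65 + 55 + 35 = 1415 L.
Lower bound: ⌈1415/150⌉ = 10 storage lockers.
Also, 11 drums each exceed 75 L, and no two of those can share a locker, so at least 11 storage lockers are needed.
A packing using 12 storage lockers:
  locker 1: 145 = 145
  locker 2: 145 = 145
  locker 3: 140 = 140
  locker 4: 120 = 120
  locker 5: 115 + 35 = 150
  locker 6: 105 = 105
  locker 7: 100 = 100
  locker 8: 100 = 100
  locker 9: 100 = 100
  locker 10: 100 = 100
  locker 11: 90 + 55 = 145
  locker 12: 65 = 65
No arrangement into 11 storage lockers stays within capacity, so 12 is optimal.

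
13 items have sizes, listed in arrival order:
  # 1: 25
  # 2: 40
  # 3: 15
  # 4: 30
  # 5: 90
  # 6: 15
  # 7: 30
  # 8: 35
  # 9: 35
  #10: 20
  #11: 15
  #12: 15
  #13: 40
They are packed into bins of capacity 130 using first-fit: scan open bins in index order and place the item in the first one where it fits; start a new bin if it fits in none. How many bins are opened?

  25 → bin 1 (new)  [load 25/130]
  40 → bin 1  [load 65/130]
  15 → bin 1  [load 80/130]
  30 → bin 1  [load 110/130]
  90 → bin 2 (new)  [load 90/130]
  15 → bin 1  [load 125/130]
  30 → bin 2  [load 120/130]
  35 → bin 3 (new)  [load 35/130]
  35 → bin 3  [load 70/130]
  20 → bin 3  [load 90/130]
  15 → bin 3  [load 105/130]
  15 → bin 3  [load 120/130]
  40 → bin 4 (new)  [load 40/130]
4 bins opened.

4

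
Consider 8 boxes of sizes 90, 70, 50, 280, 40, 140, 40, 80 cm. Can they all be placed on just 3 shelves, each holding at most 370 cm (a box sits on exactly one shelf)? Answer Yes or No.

A valid assignment using 3 shelves:
  shelf 1: 280 + 90 = 370
  shelf 2: 140 + 80 + 70 + 50 = 340
  shelf 3: 40 + 40 = 80
Every load is within 370 cm, so 3 shelves suffice.

Yes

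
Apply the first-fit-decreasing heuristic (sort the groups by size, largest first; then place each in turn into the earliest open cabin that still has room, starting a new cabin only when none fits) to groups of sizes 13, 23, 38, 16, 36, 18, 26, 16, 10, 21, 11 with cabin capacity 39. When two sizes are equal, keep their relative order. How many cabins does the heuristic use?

6

Sorted descending: 38, 36, 26, 23, 21, 18, 16, 16, 13, 11, 10.
  38 → cabin 1 (new)  [load 38/39]
  36 → cabin 2 (new)  [load 36/39]
  26 → cabin 3 (new)  [load 26/39]
  23 → cabin 4 (new)  [load 23/39]
  21 → cabin 5 (new)  [load 21/39]
  18 → cabin 5  [load 39/39]
  16 → cabin 4  [load 39/39]
  16 → cabin 6 (new)  [load 16/39]
  13 → cabin 3  [load 39/39]
  11 → cabin 6  [load 27/39]
  10 → cabin 6  [load 37/39]
6 cabins opened.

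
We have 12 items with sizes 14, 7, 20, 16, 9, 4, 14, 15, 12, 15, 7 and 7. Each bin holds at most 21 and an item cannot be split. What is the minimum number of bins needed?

8

Total = 20 + 16 + 15 + 15 + 14 + 14 + 12 + 9 + 7 + 7 + 7 + 4 = 140.
Lower bound: ⌈140/21⌉ = 7 bins.
A packing using 8 bins:
  bin 1: 20 = 20
  bin 2: 16 + 4 = 20
  bin 3: 15 = 15
  bin 4: 15 = 15
  bin 5: 14 + 7 = 21
  bin 6: 14 + 7 = 21
  bin 7: 12 + 9 = 21
  bin 8: 7 = 7
No arrangement into 7 bins stays within capacity, so 8 is optimal.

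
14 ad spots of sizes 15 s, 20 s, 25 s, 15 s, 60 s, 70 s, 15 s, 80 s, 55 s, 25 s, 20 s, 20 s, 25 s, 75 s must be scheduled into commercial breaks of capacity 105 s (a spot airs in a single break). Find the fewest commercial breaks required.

Total = 80 + 75 + 70 + 60 + 55 + 25 + 25 + 25 + 20 + 20 + 20 + 15 + 15 + 15 = 520 s.
Lower bound: ⌈520/105⌉ = 5 commercial breaks.
A packing using 5 commercial breaks:
  break 1: 80 + 25 = 105
  break 2: 75 + 25 = 100
  break 3: 70 + 20 + 15 = 105
  break 4: 60 + 25 + 20 = 105
  break 5: 55 + 20 + 15 + 15 = 105
This matches the lower bound, so 5 is optimal.

5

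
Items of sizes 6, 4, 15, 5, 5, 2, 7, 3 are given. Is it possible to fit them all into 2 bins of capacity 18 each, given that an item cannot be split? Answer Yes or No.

Total = 47; ⌈47/18⌉ = 3.
At least 3 bins are required, but only 2 are allowed.

No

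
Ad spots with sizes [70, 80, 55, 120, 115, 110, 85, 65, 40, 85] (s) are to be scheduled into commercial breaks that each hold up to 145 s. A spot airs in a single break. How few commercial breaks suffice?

Total = 120 + 115 + 110 + 85 + 85 + 80 + 70 + 65 + 55 + 40 = 825 s.
Lower bound: ⌈825/145⌉ = 6 commercial breaks.
A packing using 7 commercial breaks:
  break 1: 120 = 120
  break 2: 115 = 115
  break 3: 110 = 110
  break 4: 85 + 55 = 140
  break 5: 85 + 40 = 125
  break 6: 80 + 65 = 145
  break 7: 70 = 70
No arrangement into 6 commercial breaks stays within capacity, so 7 is optimal.

7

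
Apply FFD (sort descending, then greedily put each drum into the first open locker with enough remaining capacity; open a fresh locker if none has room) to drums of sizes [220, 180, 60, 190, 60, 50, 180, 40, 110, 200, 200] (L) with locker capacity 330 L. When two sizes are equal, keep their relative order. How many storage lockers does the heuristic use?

Sorted descending: 220, 200, 200, 190, 180, 180, 110, 60, 60, 50, 40.
  220 → locker 1 (new)  [load 220/330]
  200 → locker 2 (new)  [load 200/330]
  200 → locker 3 (new)  [load 200/330]
  190 → locker 4 (new)  [load 190/330]
  180 → locker 5 (new)  [load 180/330]
  180 → locker 6 (new)  [load 180/330]
  110 → locker 1  [load 330/330]
  60 → locker 2  [load 260/330]
  60 → locker 2  [load 320/330]
  50 → locker 3  [load 250/330]
  40 → locker 3  [load 290/330]
6 storage lockers opened.

6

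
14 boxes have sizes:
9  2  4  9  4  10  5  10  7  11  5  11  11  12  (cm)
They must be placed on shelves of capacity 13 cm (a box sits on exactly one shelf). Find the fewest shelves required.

10

Total = 12 + 11 + 11 + 11 + 10 + 10 + 9 + 9 + 7 + 5 + 5 + 4 + 4 + 2 = 110 cm.
Lower bound: ⌈110/13⌉ = 9 shelves.
A packing using 10 shelves:
  shelf 1: 12 = 12
  shelf 2: 11 + 2 = 13
  shelf 3: 11 = 11
  shelf 4: 11 = 11
  shelf 5: 10 = 10
  shelf 6: 10 = 10
  shelf 7: 9 + 4 = 13
  shelf 8: 9 + 4 = 13
  shelf 9: 7 + 5 = 12
  shelf 10: 5 = 5
No arrangement into 9 shelves stays within capacity, so 10 is optimal.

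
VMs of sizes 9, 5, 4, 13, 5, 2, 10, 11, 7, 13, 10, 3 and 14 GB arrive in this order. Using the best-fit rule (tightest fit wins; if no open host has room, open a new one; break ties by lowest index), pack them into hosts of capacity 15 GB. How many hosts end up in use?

9

  9 → host 1 (new)  [load 9/15]
  5 → host 1  [load 14/15]
  4 → host 2 (new)  [load 4/15]
  13 → host 3 (new)  [load 13/15]
  5 → host 2  [load 9/15]
  2 → host 3  [load 15/15]
  10 → host 4 (new)  [load 10/15]
  11 → host 5 (new)  [load 11/15]
  7 → host 6 (new)  [load 7/15]
  13 → host 7 (new)  [load 13/15]
  10 → host 8 (new)  [load 10/15]
  3 → host 5  [load 14/15]
  14 → host 9 (new)  [load 14/15]
9 hosts opened.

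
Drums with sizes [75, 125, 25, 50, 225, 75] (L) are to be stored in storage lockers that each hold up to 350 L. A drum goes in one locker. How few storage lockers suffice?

Total = 225 + 125 + 75 + 75 + 50 + 25 = 575 L.
Lower bound: ⌈575/350⌉ = 2 storage lockers.
A packing using 2 storage lockers:
  locker 1: 225 + 125 = 350
  locker 2: 75 + 75 + 50 + 25 = 225
This matches the lower bound, so 2 is optimal.

2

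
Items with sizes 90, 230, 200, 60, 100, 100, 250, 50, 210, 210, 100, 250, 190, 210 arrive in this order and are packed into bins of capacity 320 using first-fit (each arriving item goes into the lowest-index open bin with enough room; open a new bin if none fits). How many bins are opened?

  90 → bin 1 (new)  [load 90/320]
  230 → bin 1  [load 320/320]
  200 → bin 2 (new)  [load 200/320]
  60 → bin 2  [load 260/320]
  100 → bin 3 (new)  [load 100/320]
  100 → bin 3  [load 200/320]
  250 → bin 4 (new)  [load 250/320]
  50 → bin 2  [load 310/320]
  210 → bin 5 (new)  [load 210/320]
  210 → bin 6 (new)  [load 210/320]
  100 → bin 3  [load 300/320]
  250 → bin 7 (new)  [load 250/320]
  190 → bin 8 (new)  [load 190/320]
  210 → bin 9 (new)  [load 210/320]
9 bins opened.

9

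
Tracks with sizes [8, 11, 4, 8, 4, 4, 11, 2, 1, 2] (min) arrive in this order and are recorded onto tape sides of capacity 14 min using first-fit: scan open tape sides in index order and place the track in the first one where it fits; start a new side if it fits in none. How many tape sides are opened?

  8 → side 1 (new)  [load 8/14]
  11 → side 2 (new)  [load 11/14]
  4 → side 1  [load 12/14]
  8 → side 3 (new)  [load 8/14]
  4 → side 3  [load 12/14]
  4 → side 4 (new)  [load 4/14]
  11 → side 5 (new)  [load 11/14]
  2 → side 1  [load 14/14]
  1 → side 2  [load 12/14]
  2 → side 2  [load 14/14]
5 tape sides opened.

5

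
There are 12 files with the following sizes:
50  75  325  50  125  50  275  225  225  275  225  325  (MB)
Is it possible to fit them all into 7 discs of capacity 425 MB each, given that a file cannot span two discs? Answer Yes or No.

Yes

A valid assignment using 7 discs:
  disc 1: 325 + 75 = 400
  disc 2: 325 + 50 + 50 = 425
  disc 3: 275 + 125 = 400
  disc 4: 275 + 50 = 325
  disc 5: 225 = 225
  disc 6: 225 = 225
  disc 7: 225 = 225
Every load is within 425 MB, so 7 discs suffice.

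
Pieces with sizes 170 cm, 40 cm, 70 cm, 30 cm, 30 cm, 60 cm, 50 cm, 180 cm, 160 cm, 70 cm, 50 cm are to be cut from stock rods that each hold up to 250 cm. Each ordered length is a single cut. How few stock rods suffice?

Total = 180 + 170 + 160 + 70 + 70 + 60 + 50 + 50 + 40 + 30 + 30 = 910 cm.
Lower bound: ⌈910/250⌉ = 4 stock rods.
A packing using 4 stock rods:
  stock rod 1: 180 + 70 = 250
  stock rod 2: 170 + 70 = 240
  stock rod 3: 160 + 60 + 30 = 250
  stock rod 4: 50 + 50 + 40 + 30 = 170
This matches the lower bound, so 4 is optimal.

4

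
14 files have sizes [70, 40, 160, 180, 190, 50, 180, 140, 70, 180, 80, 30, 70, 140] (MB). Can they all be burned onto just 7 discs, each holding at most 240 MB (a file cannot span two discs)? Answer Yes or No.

Total = 1580 MB; ⌈1580/240⌉ = 7.
The bound of 7 does not rule out 7, but exhaustive search shows no assignment into 7 discs of capacity 240 MB exists — the minimum is 8.

No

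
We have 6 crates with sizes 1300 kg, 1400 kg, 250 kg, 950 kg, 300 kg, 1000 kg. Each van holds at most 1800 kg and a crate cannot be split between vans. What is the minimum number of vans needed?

Total = 1400 + 1300 + 1000 + 950 + 300 + 250 = 5200 kg.
Lower bound: ⌈5200/1800⌉ = 3 vans.
Also, 4 crates each exceed 900 kg, and no two of those can share a van, so at least 4 vans are needed.
A packing using 4 vans:
  van 1: 1400 + 300 = 1700
  van 2: 1300 + 250 = 1550
  van 3: 1000 = 1000
  van 4: 950 = 950
This matches the lower bound, so 4 is optimal.

4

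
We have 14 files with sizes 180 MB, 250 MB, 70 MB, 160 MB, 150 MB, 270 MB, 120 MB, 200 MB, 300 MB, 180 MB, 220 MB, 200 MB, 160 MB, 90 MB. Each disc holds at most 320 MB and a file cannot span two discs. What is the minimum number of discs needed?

Total = 300 + 270 + 250 + 220 + 200 + 200 + 180 + 180 + 160 + 160 + 150 + 120 + 90 + 70 = 2550 MB.
Lower bound: ⌈2550/320⌉ = 8 discs.
A packing using 10 discs:
  disc 1: 300 = 300
  disc 2: 270 = 270
  disc 3: 250 + 70 = 320
  disc 4: 220 + 90 = 310
  disc 5: 200 + 120 = 320
  disc 6: 200 = 200
  disc 7: 180 = 180
  disc 8: 180 = 180
  disc 9: 160 + 160 = 320
  disc 10: 150 = 150
No arrangement into 9 discs stays within capacity, so 10 is optimal.

10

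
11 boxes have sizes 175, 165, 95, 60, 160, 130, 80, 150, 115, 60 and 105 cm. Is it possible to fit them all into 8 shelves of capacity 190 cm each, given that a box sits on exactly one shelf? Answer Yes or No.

A valid assignment using 8 shelves:
  shelf 1: 175 = 175
  shelf 2: 165 = 165
  shelf 3: 160 = 160
  shelf 4: 150 = 150
  shelf 5: 130 + 60 = 190
  shelf 6: 115 + 60 = 175
  shelf 7: 105 + 80 = 185
  shelf 8: 95 = 95
Every load is within 190 cm, so 8 shelves suffice.

Yes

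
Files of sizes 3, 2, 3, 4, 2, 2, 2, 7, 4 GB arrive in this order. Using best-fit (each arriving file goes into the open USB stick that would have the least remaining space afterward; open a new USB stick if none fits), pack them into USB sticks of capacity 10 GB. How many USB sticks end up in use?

  3 → USB stick 1 (new)  [load 3/10]
  2 → USB stick 1  [load 5/10]
  3 → USB stick 1  [load 8/10]
  4 → USB stick 2 (new)  [load 4/10]
  2 → USB stick 1  [load 10/10]
  2 → USB stick 2  [load 6/10]
  2 → USB stick 2  [load 8/10]
  7 → USB stick 3 (new)  [load 7/10]
  4 → USB stick 4 (new)  [load 4/10]
4 USB sticks opened.

4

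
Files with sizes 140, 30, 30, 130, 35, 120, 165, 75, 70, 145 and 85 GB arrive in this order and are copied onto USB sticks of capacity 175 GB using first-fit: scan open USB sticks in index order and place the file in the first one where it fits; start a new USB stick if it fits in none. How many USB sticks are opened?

7

  140 → USB stick 1 (new)  [load 140/175]
  30 → USB stick 1  [load 170/175]
  30 → USB stick 2 (new)  [load 30/175]
  130 → USB stick 2  [load 160/175]
  35 → USB stick 3 (new)  [load 35/175]
  120 → USB stick 3  [load 155/175]
  165 → USB stick 4 (new)  [load 165/175]
  75 → USB stick 5 (new)  [load 75/175]
  70 → USB stick 5  [load 145/175]
  145 → USB stick 6 (new)  [load 145/175]
  85 → USB stick 7 (new)  [load 85/175]
7 USB sticks opened.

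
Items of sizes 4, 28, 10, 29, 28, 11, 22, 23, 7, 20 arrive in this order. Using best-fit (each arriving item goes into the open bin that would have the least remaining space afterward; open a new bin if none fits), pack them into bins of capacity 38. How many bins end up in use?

6

  4 → bin 1 (new)  [load 4/38]
  28 → bin 1  [load 32/38]
  10 → bin 2 (new)  [load 10/38]
  29 → bin 3 (new)  [load 29/38]
  28 → bin 2  [load 38/38]
  11 → bin 4 (new)  [load 11/38]
  22 → bin 4  [load 33/38]
  23 → bin 5 (new)  [load 23/38]
  7 → bin 3  [load 36/38]
  20 → bin 6 (new)  [load 20/38]
6 bins opened.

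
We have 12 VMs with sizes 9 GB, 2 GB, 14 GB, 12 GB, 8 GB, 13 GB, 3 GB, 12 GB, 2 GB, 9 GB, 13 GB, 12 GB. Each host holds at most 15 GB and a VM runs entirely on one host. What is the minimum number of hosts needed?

Total = 14 + 13 + 13 + 12 + 12 + 12 + 9 + 9 + 8 + 3 + 2 + 2 = 109 GB.
Lower bound: ⌈109/15⌉ = 8 hosts.
Also, 9 VMs each exceed 15/2 GB, and no two of those can share a host, so at least 9 hosts are needed.
A packing using 9 hosts:
  host 1: 14 = 14
  host 2: 13 + 2 = 15
  host 3: 13 + 2 = 15
  host 4: 12 + 3 = 15
  host 5: 12 = 12
  host 6: 12 = 12
  host 7: 9 = 9
  host 8: 9 = 9
  host 9: 8 = 8
This matches the lower bound, so 9 is optimal.

9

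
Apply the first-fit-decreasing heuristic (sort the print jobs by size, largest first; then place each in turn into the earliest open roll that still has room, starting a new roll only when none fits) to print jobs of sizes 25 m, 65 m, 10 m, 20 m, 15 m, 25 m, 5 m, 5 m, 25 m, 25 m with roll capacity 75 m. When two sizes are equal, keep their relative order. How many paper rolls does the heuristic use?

Sorted descending: 65, 25, 25, 25, 25, 20, 15, 10, 5, 5.
  65 → roll 1 (new)  [load 65/75]
  25 → roll 2 (new)  [load 25/75]
  25 → roll 2  [load 50/75]
  25 → roll 2  [load 75/75]
  25 → roll 3 (new)  [load 25/75]
  20 → roll 3  [load 45/75]
  15 → roll 3  [load 60/75]
  10 → roll 1  [load 75/75]
  5 → roll 3  [load 65/75]
  5 → roll 3  [load 70/75]
3 paper rolls opened.

3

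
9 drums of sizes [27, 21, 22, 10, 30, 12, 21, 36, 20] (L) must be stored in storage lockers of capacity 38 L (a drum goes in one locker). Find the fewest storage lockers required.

7

Total = 36 + 30 + 27 + 22 + 21 + 21 + 20 + 12 + 10 = 199 L.
Lower bound: ⌈199/38⌉ = 6 storage lockers.
Also, 7 drums each exceed 19 L, and no two of those can share a locker, so at least 7 storage lockers are needed.
A packing using 7 storage lockers:
  locker 1: 36 = 36
  locker 2: 30 = 30
  locker 3: 27 + 10 = 37
  locker 4: 22 + 12 = 34
  locker 5: 21 = 21
  locker 6: 21 = 21
  locker 7: 20 = 20
This matches the lower bound, so 7 is optimal.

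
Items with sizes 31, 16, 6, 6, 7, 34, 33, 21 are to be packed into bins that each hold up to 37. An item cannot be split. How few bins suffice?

Total = 34 + 33 + 31 + 21 + 16 + 7 + 6 + 6 = 154.
Lower bound: ⌈154/37⌉ = 5 bins.
A packing using 5 bins:
  bin 1: 34 = 34
  bin 2: 33 = 33
  bin 3: 31 + 6 = 37
  bin 4: 21 + 16 = 37
  bin 5: 7 + 6 = 13
This matches the lower bound, so 5 is optimal.

5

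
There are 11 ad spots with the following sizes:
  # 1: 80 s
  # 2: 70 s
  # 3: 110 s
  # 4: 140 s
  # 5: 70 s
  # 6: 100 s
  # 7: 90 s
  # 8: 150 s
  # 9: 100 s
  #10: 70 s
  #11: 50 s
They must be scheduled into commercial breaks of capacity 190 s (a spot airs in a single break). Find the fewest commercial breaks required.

Total = 150 + 140 + 110 + 100 + 100 + 90 + 80 + 70 + 70 + 70 + 50 = 1030 s.
Lower bound: ⌈1030/190⌉ = 6 commercial breaks.
A packing using 6 commercial breaks:
  break 1: 150 = 150
  break 2: 140 + 50 = 190
  break 3: 110 + 80 = 190
  break 4: 100 + 90 = 190
  break 5: 100 + 70 = 170
  break 6: 70 + 70 = 140
This matches the lower bound, so 6 is optimal.

6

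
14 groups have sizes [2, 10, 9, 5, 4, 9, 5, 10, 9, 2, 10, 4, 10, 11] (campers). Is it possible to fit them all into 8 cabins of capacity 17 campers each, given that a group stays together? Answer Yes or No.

Yes

A valid assignment using 8 cabins:
  cabin 1: 11 + 5 = 16
  cabin 2: 10 + 5 + 2 = 17
  cabin 3: 10 + 4 + 2 = 16
  cabin 4: 10 + 4 = 14
  cabin 5: 10 = 10
  cabin 6: 9 = 9
  cabin 7: 9 = 9
  cabin 8: 9 = 9
Every load is within 17 campers, so 8 cabins suffice.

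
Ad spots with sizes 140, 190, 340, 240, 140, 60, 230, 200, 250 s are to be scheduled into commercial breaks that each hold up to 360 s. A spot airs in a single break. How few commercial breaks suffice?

Total = 340 + 250 + 240 + 230 + 200 + 190 + 140 + 140 + 60 = 1790 s.
Lower bound: ⌈1790/360⌉ = 5 commercial breaks.
Also, 6 ad spots each exceed 180 s, and no two of those can share a break, so at least 6 commercial breaks are needed.
A packing using 6 commercial breaks:
  break 1: 340 = 340
  break 2: 250 + 60 = 310
  break 3: 240 = 240
  break 4: 230 = 230
  break 5: 200 + 140 = 340
  break 6: 190 + 140 = 330
This matches the lower bound, so 6 is optimal.

6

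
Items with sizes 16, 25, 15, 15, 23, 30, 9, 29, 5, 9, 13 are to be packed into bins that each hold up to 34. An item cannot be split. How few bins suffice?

6

Total = 30 + 29 + 25 + 23 + 16 + 15 + 15 + 13 + 9 + 9 + 5 = 189.
Lower bound: ⌈189/34⌉ = 6 bins.
A packing using 6 bins:
  bin 1: 30 = 30
  bin 2: 29 + 5 = 34
  bin 3: 25 + 9 = 34
  bin 4: 23 + 9 = 32
  bin 5: 16 + 15 = 31
  bin 6: 15 + 13 = 28
This matches the lower bound, so 6 is optimal.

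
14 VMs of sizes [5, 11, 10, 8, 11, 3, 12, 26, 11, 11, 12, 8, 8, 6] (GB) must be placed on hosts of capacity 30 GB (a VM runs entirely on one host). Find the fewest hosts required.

5

Total = 26 + 12 + 12 + 11 + 11 + 11 + 11 + 10 + 8 + 8 + 8 + 6 + 5 + 3 = 142 GB.
Lower bound: ⌈142/30⌉ = 5 hosts.
A packing using 5 hosts:
  host 1: 26 + 3 = 29
  host 2: 12 + 12 + 6 = 30
  host 3: 11 + 11 + 8 = 30
  host 4: 11 + 11 + 8 = 30
  host 5: 10 + 8 + 5 = 23
This matches the lower bound, so 5 is optimal.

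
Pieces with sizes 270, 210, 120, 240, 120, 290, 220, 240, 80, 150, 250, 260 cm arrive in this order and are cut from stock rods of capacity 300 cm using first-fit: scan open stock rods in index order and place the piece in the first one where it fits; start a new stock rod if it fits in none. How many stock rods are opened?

  270 → stock rod 1 (new)  [load 270/300]
  210 → stock rod 2 (new)  [load 210/300]
  120 → stock rod 3 (new)  [load 120/300]
  240 → stock rod 4 (new)  [load 240/300]
  120 → stock rod 3  [load 240/300]
  290 → stock rod 5 (new)  [load 290/300]
  220 → stock rod 6 (new)  [load 220/300]
  240 → stock rod 7 (new)  [load 240/300]
  80 → stock rod 2  [load 290/300]
  150 → stock rod 8 (new)  [load 150/300]
  250 → stock rod 9 (new)  [load 250/300]
  260 → stock rod 10 (new)  [load 260/300]
10 stock rods opened.

10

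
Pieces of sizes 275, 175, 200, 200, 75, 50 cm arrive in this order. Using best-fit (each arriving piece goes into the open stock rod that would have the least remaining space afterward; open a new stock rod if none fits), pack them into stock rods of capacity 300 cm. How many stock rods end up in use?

4

  275 → stock rod 1 (new)  [load 275/300]
  175 → stock rod 2 (new)  [load 175/300]
  200 → stock rod 3 (new)  [load 200/300]
  200 → stock rod 4 (new)  [load 200/300]
  75 → stock rod 3  [load 275/300]
  50 → stock rod 4  [load 250/300]
4 stock rods opened.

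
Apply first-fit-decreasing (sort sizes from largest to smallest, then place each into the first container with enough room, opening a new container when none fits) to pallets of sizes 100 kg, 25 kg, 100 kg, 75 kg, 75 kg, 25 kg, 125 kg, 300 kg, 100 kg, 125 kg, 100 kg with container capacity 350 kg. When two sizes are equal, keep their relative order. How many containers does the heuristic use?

Sorted descending: 300, 125, 125, 100, 100, 100, 100, 75, 75, 25, 25.
  300 → container 1 (new)  [load 300/350]
  125 → container 2 (new)  [load 125/350]
  125 → container 2  [load 250/350]
  100 → container 2  [load 350/350]
  100 → container 3 (new)  [load 100/350]
  100 → container 3  [load 200/350]
  100 → container 3  [load 300/350]
  75 → container 4 (new)  [load 75/350]
  75 → container 4  [load 150/350]
  25 → container 1  [load 325/350]
  25 → container 1  [load 350/350]
4 containers opened.

4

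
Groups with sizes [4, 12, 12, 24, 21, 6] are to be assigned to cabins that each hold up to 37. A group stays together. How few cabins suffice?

Total = 24 + 21 + 12 + 12 + 6 + 4 = 79.
Lower bound: ⌈79/37⌉ = 3 cabins.
A packing using 3 cabins:
  cabin 1: 24 + 12 = 36
  cabin 2: 21 + 12 + 4 = 37
  cabin 3: 6 = 6
This matches the lower bound, so 3 is optimal.

3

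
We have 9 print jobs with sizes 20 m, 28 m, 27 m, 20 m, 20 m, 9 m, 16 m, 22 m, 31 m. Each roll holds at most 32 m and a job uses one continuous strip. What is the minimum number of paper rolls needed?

Total = 31 + 28 + 27 + 22 + 20 + 20 + 20 + 16 + 9 = 193 m.
Lower bound: ⌈193/32⌉ = 7 paper rolls.
A packing using 8 paper rolls:
  roll 1: 31 = 31
  roll 2: 28 = 28
  roll 3: 27 = 27
  roll 4: 22 + 9 = 31
  roll 5: 20 = 20
  roll 6: 20 = 20
  roll 7: 20 = 20
  roll 8: 16 = 16
No arrangement into 7 paper rolls stays within capacity, so 8 is optimal.

8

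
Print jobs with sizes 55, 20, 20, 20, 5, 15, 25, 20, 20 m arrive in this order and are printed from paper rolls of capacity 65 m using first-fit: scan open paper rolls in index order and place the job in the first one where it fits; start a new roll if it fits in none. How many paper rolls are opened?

4

  55 → roll 1 (new)  [load 55/65]
  20 → roll 2 (new)  [load 20/65]
  20 → roll 2  [load 40/65]
  20 → roll 2  [load 60/65]
  5 → roll 1  [load 60/65]
  15 → roll 3 (new)  [load 15/65]
  25 → roll 3  [load 40/65]
  20 → roll 3  [load 60/65]
  20 → roll 4 (new)  [load 20/65]
4 paper rolls opened.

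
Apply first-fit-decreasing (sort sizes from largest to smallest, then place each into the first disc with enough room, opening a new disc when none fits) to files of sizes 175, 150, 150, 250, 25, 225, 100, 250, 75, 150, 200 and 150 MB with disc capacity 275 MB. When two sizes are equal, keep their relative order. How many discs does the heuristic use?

Sorted descending: 250, 250, 225, 200, 175, 150, 150, 150, 150, 100, 75, 25.
  250 → disc 1 (new)  [load 250/275]
  250 → disc 2 (new)  [load 250/275]
  225 → disc 3 (new)  [load 225/275]
  200 → disc 4 (new)  [load 200/275]
  175 → disc 5 (new)  [load 175/275]
  150 → disc 6 (new)  [load 150/275]
  150 → disc 7 (new)  [load 150/275]
  150 → disc 8 (new)  [load 150/275]
  150 → disc 9 (new)  [load 150/275]
  100 → disc 5  [load 275/275]
  75 → disc 4  [load 275/275]
  25 → disc 1  [load 275/275]
9 discs opened.

9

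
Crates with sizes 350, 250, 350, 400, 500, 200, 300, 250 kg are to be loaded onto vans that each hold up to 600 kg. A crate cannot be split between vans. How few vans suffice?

5

Total = 500 + 400 + 350 + 350 + 300 + 250 + 250 + 200 = 2600 kg.
Lower bound: ⌈2600/600⌉ = 5 vans.
A packing using 5 vans:
  van 1: 500 = 500
  van 2: 400 + 200 = 600
  van 3: 350 + 250 = 600
  van 4: 350 + 250 = 600
  van 5: 300 = 300
This matches the lower bound, so 5 is optimal.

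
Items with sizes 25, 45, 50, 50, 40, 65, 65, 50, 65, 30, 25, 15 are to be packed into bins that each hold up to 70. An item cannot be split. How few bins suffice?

9

Total = 65 + 65 + 65 + 50 + 50 + 50 + 45 + 40 + 30 + 25 + 25 + 15 = 525.
Lower bound: ⌈525/70⌉ = 8 bins.
A packing using 9 bins:
  bin 1: 65 = 65
  bin 2: 65 = 65
  bin 3: 65 = 65
  bin 4: 50 + 15 = 65
  bin 5: 50 = 50
  bin 6: 50 = 50
  bin 7: 45 + 25 = 70
  bin 8: 40 + 30 = 70
  bin 9: 25 = 25
No arrangement into 8 bins stays within capacity, so 9 is optimal.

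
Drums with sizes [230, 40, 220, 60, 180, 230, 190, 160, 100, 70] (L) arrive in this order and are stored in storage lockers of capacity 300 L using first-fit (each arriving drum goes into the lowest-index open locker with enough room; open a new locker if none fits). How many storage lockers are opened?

6

  230 → locker 1 (new)  [load 230/300]
  40 → locker 1  [load 270/300]
  220 → locker 2 (new)  [load 220/300]
  60 → locker 2  [load 280/300]
  180 → locker 3 (new)  [load 180/300]
  230 → locker 4 (new)  [load 230/300]
  190 → locker 5 (new)  [load 190/300]
  160 → locker 6 (new)  [load 160/300]
  100 → locker 3  [load 280/300]
  70 → locker 4  [load 300/300]
6 storage lockers opened.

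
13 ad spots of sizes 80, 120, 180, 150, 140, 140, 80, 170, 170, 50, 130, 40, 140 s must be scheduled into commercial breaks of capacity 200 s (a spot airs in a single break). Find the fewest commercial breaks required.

10

Total = 180 + 170 + 170 + 150 + 140 + 140 + 140 + 130 + 120 + 80 + 80 + 50 + 40 = 1590 s.
Lower bound: ⌈1590/200⌉ = 8 commercial breaks.
Also, 9 ad spots each exceed 100 s, and no two of those can share a break, so at least 9 commercial breaks are needed.
A packing using 10 commercial breaks:
  break 1: 180 = 180
  break 2: 170 = 170
  break 3: 170 = 170
  break 4: 150 + 50 = 200
  break 5: 140 + 40 = 180
  break 6: 140 = 140
  break 7: 140 = 140
  break 8: 130 = 130
  break 9: 120 + 80 = 200
  break 10: 80 = 80
No arrangement into 9 commercial breaks stays within capacity, so 10 is optimal.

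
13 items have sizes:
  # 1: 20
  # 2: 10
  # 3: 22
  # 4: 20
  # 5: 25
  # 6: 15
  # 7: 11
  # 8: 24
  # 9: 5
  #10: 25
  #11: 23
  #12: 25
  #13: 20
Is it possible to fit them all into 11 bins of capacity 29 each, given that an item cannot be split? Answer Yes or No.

Yes

A valid assignment using 11 bins:
  bin 1: 25 = 25
  bin 2: 25 = 25
  bin 3: 25 = 25
  bin 4: 24 + 5 = 29
  bin 5: 23 = 23
  bin 6: 22 = 22
  bin 7: 20 = 20
  bin 8: 20 = 20
  bin 9: 20 = 20
  bin 10: 15 + 11 = 26
  bin 11: 10 = 10
Every load is within 29, so 11 bins suffice.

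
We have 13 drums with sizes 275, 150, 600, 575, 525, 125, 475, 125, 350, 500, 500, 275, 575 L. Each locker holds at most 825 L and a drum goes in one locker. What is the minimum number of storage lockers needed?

7

Total = 600 + 575 + 575 + 525 + 500 + 500 + 475 + 350 + 275 + 275 + 150 + 125 + 125 = 5050 L.
Lower bound: ⌈5050/825⌉ = 7 storage lockers.
A packing using 7 storage lockers:
  locker 1: 600 + 150 = 750
  locker 2: 575 + 125 + 125 = 825
  locker 3: 575 = 575
  locker 4: 525 + 275 = 800
  locker 5: 500 + 275 = 775
  locker 6: 500 = 500
  locker 7: 475 + 350 = 825
This matches the lower bound, so 7 is optimal.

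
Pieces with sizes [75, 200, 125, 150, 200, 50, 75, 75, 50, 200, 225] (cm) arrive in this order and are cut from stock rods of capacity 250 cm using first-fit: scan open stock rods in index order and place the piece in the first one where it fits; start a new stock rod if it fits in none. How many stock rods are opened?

  75 → stock rod 1 (new)  [load 75/250]
  200 → stock rod 2 (new)  [load 200/250]
  125 → stock rod 1  [load 200/250]
  150 → stock rod 3 (new)  [load 150/250]
  200 → stock rod 4 (new)  [load 200/250]
  50 → stock rod 1  [load 250/250]
  75 → stock rod 3  [load 225/250]
  75 → stock rod 5 (new)  [load 75/250]
  50 → stock rod 2  [load 250/250]
  200 → stock rod 6 (new)  [load 200/250]
  225 → stock rod 7 (new)  [load 225/250]
7 stock rods opened.

7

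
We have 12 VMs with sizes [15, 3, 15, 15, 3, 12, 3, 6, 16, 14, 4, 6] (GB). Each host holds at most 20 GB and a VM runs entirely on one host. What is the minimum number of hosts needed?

6

Total = 16 + 15 + 15 + 15 + 14 + 12 + 6 + 6 + 4 + 3 + 3 + 3 = 112 GB.
Lower bound: ⌈112/20⌉ = 6 hosts.
A packing using 6 hosts:
  host 1: 16 + 4 = 20
  host 2: 15 + 3 = 18
  host 3: 15 + 3 = 18
  host 4: 15 + 3 = 18
  host 5: 14 + 6 = 20
  host 6: 12 + 6 = 18
This matches the lower bound, so 6 is optimal.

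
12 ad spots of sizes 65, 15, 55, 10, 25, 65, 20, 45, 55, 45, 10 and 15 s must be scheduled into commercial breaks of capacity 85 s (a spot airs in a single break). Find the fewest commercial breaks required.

6

Total = 65 + 65 + 55 + 55 + 45 + 45 + 25 + 20 + 15 + 15 + 10 + 10 = 425 s.
Lower bound: ⌈425/85⌉ = 5 commercial breaks.
Also, 6 ad spots each exceed 85/2 s, and no two of those can share a break, so at least 6 commercial breaks are needed.
A packing using 6 commercial breaks:
  break 1: 65 + 20 = 85
  break 2: 65 + 15 = 80
  break 3: 55 + 25 = 80
  break 4: 55 + 15 + 10 = 80
  break 5: 45 + 10 = 55
  break 6: 45 = 45
This matches the lower bound, so 6 is optimal.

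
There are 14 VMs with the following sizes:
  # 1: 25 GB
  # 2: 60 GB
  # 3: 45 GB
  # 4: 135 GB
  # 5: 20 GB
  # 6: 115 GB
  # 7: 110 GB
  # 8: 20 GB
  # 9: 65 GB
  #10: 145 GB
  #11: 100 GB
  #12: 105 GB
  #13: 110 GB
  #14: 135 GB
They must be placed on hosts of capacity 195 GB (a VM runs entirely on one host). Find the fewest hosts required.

Total = 145 + 135 + 135 + 115 + 110 + 110 + 105 + 100 + 65 + 60 + 45 + 25 + 20 + 20 = 1190 GB.
Lower bound: ⌈1190/195⌉ = 7 hosts.
Also, 8 VMs each exceed 195/2 GB, and no two of those can share a host, so at least 8 hosts are needed.
A packing using 8 hosts:
  host 1: 145 + 45 = 190
  host 2: 135 + 60 = 195
  host 3: 135 + 25 + 20 = 180
  host 4: 115 + 65 = 180
  host 5: 110 + 20 = 130
  host 6: 110 = 110
  host 7: 105 = 105
  host 8: 100 = 100
This matches the lower bound, so 8 is optimal.

8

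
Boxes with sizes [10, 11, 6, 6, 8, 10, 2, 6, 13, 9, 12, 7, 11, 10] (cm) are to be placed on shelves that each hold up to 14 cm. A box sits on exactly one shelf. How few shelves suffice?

Total = 13 + 12 + 11 + 11 + 10 + 10 + 10 + 9 + 8 + 7 + 6 + 6 + 6 + 2 = 121 cm.
Lower bound: ⌈121/14⌉ = 9 shelves.
A packing using 11 shelves:
  shelf 1: 13 = 13
  shelf 2: 12 + 2 = 14
  shelf 3: 11 = 11
  shelf 4: 11 = 11
  shelf 5: 10 = 10
  shelf 6: 10 = 10
  shelf 7: 10 = 10
  shelf 8: 9 = 9
  shelf 9: 8 + 6 = 14
  shelf 10: 7 + 6 = 13
  shelf 11: 6 = 6
No arrangement into 10 shelves stays within capacity, so 11 is optimal.

11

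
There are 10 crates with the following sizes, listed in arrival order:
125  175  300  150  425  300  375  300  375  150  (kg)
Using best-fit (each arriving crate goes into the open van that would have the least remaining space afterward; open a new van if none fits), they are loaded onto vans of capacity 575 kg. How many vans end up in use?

7

  125 → van 1 (new)  [load 125/575]
  175 → van 1  [load 300/575]
  300 → van 2 (new)  [load 300/575]
  150 → van 1  [load 450/575]
  425 → van 3 (new)  [load 425/575]
  300 → van 4 (new)  [load 300/575]
  375 → van 5 (new)  [load 375/575]
  300 → van 6 (new)  [load 300/575]
  375 → van 7 (new)  [load 375/575]
  150 → van 3  [load 575/575]
7 vans opened.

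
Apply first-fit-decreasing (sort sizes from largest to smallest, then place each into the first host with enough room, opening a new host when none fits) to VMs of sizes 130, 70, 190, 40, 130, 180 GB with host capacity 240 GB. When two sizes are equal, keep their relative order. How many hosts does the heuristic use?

4

Sorted descending: 190, 180, 130, 130, 70, 40.
  190 → host 1 (new)  [load 190/240]
  180 → host 2 (new)  [load 180/240]
  130 → host 3 (new)  [load 130/240]
  130 → host 4 (new)  [load 130/240]
  70 → host 3  [load 200/240]
  40 → host 1  [load 230/240]
4 hosts opened.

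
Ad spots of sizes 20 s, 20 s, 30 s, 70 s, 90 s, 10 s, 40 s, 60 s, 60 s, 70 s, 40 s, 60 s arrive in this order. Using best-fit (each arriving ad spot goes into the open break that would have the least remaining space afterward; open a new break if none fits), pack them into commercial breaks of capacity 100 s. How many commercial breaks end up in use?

7

  20 → break 1 (new)  [load 20/100]
  20 → break 1  [load 40/100]
  30 → break 1  [load 70/100]
  70 → break 2 (new)  [load 70/100]
  90 → break 3 (new)  [load 90/100]
  10 → break 3  [load 100/100]
  40 → break 4 (new)  [load 40/100]
  60 → break 4  [load 100/100]
  60 → break 5 (new)  [load 60/100]
  70 → break 6 (new)  [load 70/100]
  40 → break 5  [load 100/100]
  60 → break 7 (new)  [load 60/100]
7 commercial breaks opened.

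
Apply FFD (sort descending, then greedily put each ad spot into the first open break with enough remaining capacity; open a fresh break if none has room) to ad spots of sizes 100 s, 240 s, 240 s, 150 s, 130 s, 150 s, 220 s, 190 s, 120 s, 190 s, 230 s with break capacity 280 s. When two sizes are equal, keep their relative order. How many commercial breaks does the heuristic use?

Sorted descending: 240, 240, 230, 220, 190, 190, 150, 150, 130, 120, 100.
  240 → break 1 (new)  [load 240/280]
  240 → break 2 (new)  [load 240/280]
  230 → break 3 (new)  [load 230/280]
  220 → break 4 (new)  [load 220/280]
  190 → break 5 (new)  [load 190/280]
  190 → break 6 (new)  [load 190/280]
  150 → break 7 (new)  [load 150/280]
  150 → break 8 (new)  [load 150/280]
  130 → break 7  [load 280/280]
  120 → break 8  [load 270/280]
  100 → break 9 (new)  [load 100/280]
9 commercial breaks opened.

9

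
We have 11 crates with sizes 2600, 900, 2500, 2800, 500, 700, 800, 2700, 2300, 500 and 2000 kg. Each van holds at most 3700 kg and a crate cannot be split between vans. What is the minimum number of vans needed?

Total = 2800 + 2700 + 2600 + 2500 + 2300 + 2000 + 900 + 800 + 700 + 500 + 500 = 18300 kg.
Lower bound: ⌈18300/3700⌉ = 5 vans.
Also, 6 crates each exceed 1850 kg, and no two of those can share a van, so at least 6 vans are needed.
A packing using 6 vans:
  van 1: 2800 + 900 = 3700
  van 2: 2700 + 800 = 3500
  van 3: 2600 + 700 = 3300
  van 4: 2500 + 500 + 500 = 3500
  van 5: 2300 = 2300
  van 6: 2000 = 2000
This matches the lower bound, so 6 is optimal.

6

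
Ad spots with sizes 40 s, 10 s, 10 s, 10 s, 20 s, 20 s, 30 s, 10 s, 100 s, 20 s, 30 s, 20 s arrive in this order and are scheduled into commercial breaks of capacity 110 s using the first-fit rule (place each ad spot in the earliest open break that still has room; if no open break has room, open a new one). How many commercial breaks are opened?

  40 → break 1 (new)  [load 40/110]
  10 → break 1  [load 50/110]
  10 → break 1  [load 60/110]
  10 → break 1  [load 70/110]
  20 → break 1  [load 90/110]
  20 → break 1  [load 110/110]
  30 → break 2 (new)  [load 30/110]
  10 → break 2  [load 40/110]
  100 → break 3 (new)  [load 100/110]
  20 → break 2  [load 60/110]
  30 → break 2  [load 90/110]
  20 → break 2  [load 110/110]
3 commercial breaks opened.

3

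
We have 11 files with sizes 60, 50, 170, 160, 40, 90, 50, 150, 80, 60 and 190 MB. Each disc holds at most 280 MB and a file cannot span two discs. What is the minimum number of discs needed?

4

Total = 190 + 170 + 160 + 150 + 90 + 80 + 60 + 60 + 50 + 50 + 40 = 1100 MB.
Lower bound: ⌈1100/280⌉ = 4 discs.
A packing using 4 discs:
  disc 1: 190 + 90 = 280
  disc 2: 170 + 60 + 50 = 280
  disc 3: 160 + 80 + 40 = 280
  disc 4: 150 + 60 + 50 = 260
This matches the lower bound, so 4 is optimal.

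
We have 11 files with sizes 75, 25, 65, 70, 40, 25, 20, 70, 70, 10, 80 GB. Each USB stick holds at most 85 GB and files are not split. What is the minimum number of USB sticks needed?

Total = 80 + 75 + 70 + 70 + 70 + 65 + 40 + 25 + 25 + 20 + 10 = 550 GB.
Lower bound: ⌈550/85⌉ = 7 USB sticks.
A packing using 8 USB sticks:
  USB stick 1: 80 = 80
  USB stick 2: 75 + 10 = 85
  USB stick 3: 70 = 70
  USB stick 4: 70 = 70
  USB stick 5: 70 = 70
  USB stick 6: 65 + 20 = 85
  USB stick 7: 40 + 25 = 65
  USB stick 8: 25 = 25
No arrangement into 7 USB sticks stays within capacity, so 8 is optimal.

8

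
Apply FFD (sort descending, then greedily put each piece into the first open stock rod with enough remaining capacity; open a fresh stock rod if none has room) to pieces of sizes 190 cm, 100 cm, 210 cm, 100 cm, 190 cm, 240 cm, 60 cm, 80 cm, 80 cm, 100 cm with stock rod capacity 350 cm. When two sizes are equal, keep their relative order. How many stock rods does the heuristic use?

Sorted descending: 240, 210, 190, 190, 100, 100, 100, 80, 80, 60.
  240 → stock rod 1 (new)  [load 240/350]
  210 → stock rod 2 (new)  [load 210/350]
  190 → stock rod 3 (new)  [load 190/350]
  190 → stock rod 4 (new)  [load 190/350]
  100 → stock rod 1  [load 340/350]
  100 → stock rod 2  [load 310/350]
  100 → stock rod 3  [load 290/350]
  80 → stock rod 4  [load 270/350]
  80 → stock rod 4  [load 350/350]
  60 → stock rod 3  [load 350/350]
4 stock rods opened.

4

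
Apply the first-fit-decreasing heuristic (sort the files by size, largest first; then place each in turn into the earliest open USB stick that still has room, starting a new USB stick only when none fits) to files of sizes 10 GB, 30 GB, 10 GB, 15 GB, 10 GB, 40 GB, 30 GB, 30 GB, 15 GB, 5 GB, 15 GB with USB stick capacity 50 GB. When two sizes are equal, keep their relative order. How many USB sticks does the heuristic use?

5

Sorted descending: 40, 30, 30, 30, 15, 15, 15, 10, 10, 10, 5.
  40 → USB stick 1 (new)  [load 40/50]
  30 → USB stick 2 (new)  [load 30/50]
  30 → USB stick 3 (new)  [load 30/50]
  30 → USB stick 4 (new)  [load 30/50]
  15 → USB stick 2  [load 45/50]
  15 → USB stick 3  [load 45/50]
  15 → USB stick 4  [load 45/50]
  10 → USB stick 1  [load 50/50]
  10 → USB stick 5 (new)  [load 10/50]
  10 → USB stick 5  [load 20/50]
  5 → USB stick 2  [load 50/50]
5 USB sticks opened.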